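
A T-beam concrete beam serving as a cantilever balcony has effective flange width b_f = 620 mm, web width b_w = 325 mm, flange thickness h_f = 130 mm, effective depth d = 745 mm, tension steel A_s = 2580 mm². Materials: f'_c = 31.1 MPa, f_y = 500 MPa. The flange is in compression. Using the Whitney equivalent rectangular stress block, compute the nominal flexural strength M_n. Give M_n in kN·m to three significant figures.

M_n ≈ 910 kN·m

Tension: T = A_s f_y = 2580 × 500 = 1290000 N.
Try a within the flange: a = T/(0.85 f'_c b_f) = 1290000/(0.85 × 31.1 × 620) = 78.71 mm.
Since a = 78.71 ≤ h_f = 130 mm, the stress block lies entirely in the flange; analyse as a rectangular beam of width b_f.
M_n = T(d − a/2) = 1290000 × (745 − 39.355) = 910.28 × 10⁶ N·mm.
M_n = 910.28 kN·m.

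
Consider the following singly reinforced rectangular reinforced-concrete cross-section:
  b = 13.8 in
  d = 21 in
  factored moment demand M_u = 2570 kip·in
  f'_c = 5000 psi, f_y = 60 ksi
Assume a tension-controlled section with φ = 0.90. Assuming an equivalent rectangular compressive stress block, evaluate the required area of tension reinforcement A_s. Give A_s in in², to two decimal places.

A_s ≈ 2.41 in²

M_n = M_u/φ = 2570/0.90 = 2855.56 kip·in.
From M_n = 0.85 f'_c a b (d − a/2):
a = d − √(d² − 2M_n/(0.85 f'_c b)) = 21 − √(21² − 2 × 2855.56/(0.85 × 5 × 13.8)) = 2.463 in.
A_s = 0.85 f'_c a b / f_y = 0.85 × 5 × 2.463 × 13.8 / 60 = 2.408 in².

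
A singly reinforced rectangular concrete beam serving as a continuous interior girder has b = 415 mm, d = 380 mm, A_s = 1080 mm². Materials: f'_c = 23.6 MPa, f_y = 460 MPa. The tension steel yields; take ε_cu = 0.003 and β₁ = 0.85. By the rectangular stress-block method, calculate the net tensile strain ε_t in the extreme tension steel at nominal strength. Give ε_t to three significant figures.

ε_t ≈ 0.0132

a = A_s f_y/(0.85 f'_c b) = 59.68 mm.
β₁ = 0.85, so c = a/β₁ = 59.68/0.85 = 70.21 mm.
From the linear strain diagram with ε_cu = 0.003: ε_t = 0.003 (d − c)/c = 0.003 × (380 − 70.21)/70.21 = 0.0132.
Since ε_t ≥ 0.005, the section is tension-controlled.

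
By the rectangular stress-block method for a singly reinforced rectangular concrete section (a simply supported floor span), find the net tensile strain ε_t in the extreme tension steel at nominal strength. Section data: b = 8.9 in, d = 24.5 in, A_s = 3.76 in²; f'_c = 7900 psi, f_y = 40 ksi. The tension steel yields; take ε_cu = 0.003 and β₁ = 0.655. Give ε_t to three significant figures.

ε_t ≈ 0.0161

a = A_s f_y/(0.85 f'_c b) = 2.517 in.
β₁ = 0.655, so c = a/β₁ = 2.517/0.655 = 3.843 in.
From the linear strain diagram with ε_cu = 0.003: ε_t = 0.003 (d − c)/c = 0.003 × (24.5 − 3.843)/3.843 = 0.0161.
Since ε_t ≥ 0.005, the section is tension-controlled.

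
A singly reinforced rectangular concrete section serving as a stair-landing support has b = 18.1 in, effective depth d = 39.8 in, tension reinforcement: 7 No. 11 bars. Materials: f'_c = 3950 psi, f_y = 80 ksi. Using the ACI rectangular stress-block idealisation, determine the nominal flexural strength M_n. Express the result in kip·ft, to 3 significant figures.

M_n ≈ 2370 kip·ft

A_s = 7 × 1.56 = 10.92 in².
T = A_s f_y = 10.92 × 80 = 873.6 kips.
a = T/(0.85 f'_c b) = 873.6/(0.85 × 3.95 × 18.1) = 14.375 in.
M_n = T(d − a/2) = 873.6 × (39.8 − 7.1875) = 28490.3 kip·in = 28490.3/12 = 2374.19 kip·ft.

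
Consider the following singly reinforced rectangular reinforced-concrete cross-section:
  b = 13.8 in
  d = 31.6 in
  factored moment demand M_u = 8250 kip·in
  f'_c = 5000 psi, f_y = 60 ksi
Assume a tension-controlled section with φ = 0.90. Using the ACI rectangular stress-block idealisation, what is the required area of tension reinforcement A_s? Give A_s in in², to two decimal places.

M_n = M_u/φ = 8250/0.90 = 9166.67 kip·in.
From M_n = 0.85 f'_c a b (d − a/2):
a = d − √(d² − 2M_n/(0.85 f'_c b)) = 31.6 − √(31.6² − 2 × 9166.67/(0.85 × 5 × 13.8)) = 5.409 in.
A_s = 0.85 f'_c a b / f_y = 0.85 × 5 × 5.409 × 13.8 / 60 = 5.287 in².

A_s ≈ 5.29 in²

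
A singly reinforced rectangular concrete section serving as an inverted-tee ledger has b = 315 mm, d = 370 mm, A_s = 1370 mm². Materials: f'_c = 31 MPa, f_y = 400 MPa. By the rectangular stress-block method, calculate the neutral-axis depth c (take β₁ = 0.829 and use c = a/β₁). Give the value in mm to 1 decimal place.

T = A_s f_y = 1370 × 400 = 548000 N = 548 kN.
Setting C = 0.85 f'_c a b equal to T: a = 548000/(0.85 × 31 × 315) = 66.022 mm.
With β₁ = 0.829, c = a/β₁ = 66.022/0.829 = 79.6 mm.

c ≈ 79.6 mm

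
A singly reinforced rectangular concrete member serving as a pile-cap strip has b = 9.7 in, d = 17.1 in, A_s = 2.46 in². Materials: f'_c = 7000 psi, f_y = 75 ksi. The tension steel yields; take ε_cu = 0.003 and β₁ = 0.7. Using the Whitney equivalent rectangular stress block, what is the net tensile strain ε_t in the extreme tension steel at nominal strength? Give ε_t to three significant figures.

a = A_s f_y/(0.85 f'_c b) = 3.197 in.
β₁ = 0.7, so c = a/β₁ = 3.197/0.7 = 4.567 in.
From the linear strain diagram with ε_cu = 0.003: ε_t = 0.003 (d − c)/c = 0.003 × (17.1 − 4.567)/4.567 = 0.00823.
Since ε_t ≥ 0.005, the section is tension-controlled.

ε_t ≈ 0.00823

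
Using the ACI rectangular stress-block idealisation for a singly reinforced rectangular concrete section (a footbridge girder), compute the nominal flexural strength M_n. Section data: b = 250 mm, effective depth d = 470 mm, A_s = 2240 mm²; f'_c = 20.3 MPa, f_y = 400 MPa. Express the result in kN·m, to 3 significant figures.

M_n ≈ 328 kN·m

T = A_s f_y = 2240 × 400 = 896000 N = 896 kN.
From C = T: a = T/(0.85 f'_c b) = 896000/(0.85 × 20.3 × 250) = 207.71 mm.
M_n = T(d − a/2) = 896 kN × (470 − 103.855) mm = 328.07 kN·m.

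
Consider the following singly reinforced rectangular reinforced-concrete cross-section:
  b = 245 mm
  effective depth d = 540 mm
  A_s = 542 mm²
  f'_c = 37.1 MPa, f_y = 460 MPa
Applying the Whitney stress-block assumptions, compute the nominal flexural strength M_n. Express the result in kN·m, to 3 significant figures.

M_n ≈ 131 kN·m

T = A_s f_y = 542 × 460 = 249320 N = 249.32 kN.
From C = T: a = T/(0.85 f'_c b) = 249320/(0.85 × 37.1 × 245) = 32.27 mm.
M_n = T(d − a/2) = 249.32 kN × (540 − 16.135) mm = 130.61 kN·m.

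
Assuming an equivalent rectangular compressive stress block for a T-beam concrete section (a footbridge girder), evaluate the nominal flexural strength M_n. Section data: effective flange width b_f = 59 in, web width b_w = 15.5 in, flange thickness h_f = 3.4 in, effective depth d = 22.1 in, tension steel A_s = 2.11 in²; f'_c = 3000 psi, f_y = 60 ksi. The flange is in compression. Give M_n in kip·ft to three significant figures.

M_n ≈ 229 kip·ft

Tension: T = A_s f_y = 2.11 × 60 = 126.6 kips.
Try a within the flange: a = T/(0.85 f'_c b_f) = 126.6/(0.85 × 3 × 59) = 0.841 in.
Since a = 0.841 ≤ h_f = 3.4 in, the stress block lies entirely in the flange; analyse as a rectangular beam of width b_f.
M_n = T(d − a/2) = 126.6 × (22.1 − 0.4205) = 2744.6 kip·in.
M_n = 2744.6/12 = 228.72 kip·ft.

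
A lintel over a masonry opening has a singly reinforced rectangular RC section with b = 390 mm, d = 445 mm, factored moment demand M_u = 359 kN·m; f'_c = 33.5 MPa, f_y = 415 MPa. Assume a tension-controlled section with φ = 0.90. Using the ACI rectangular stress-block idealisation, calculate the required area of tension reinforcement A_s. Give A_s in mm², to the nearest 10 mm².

M_n = M_u/φ = 359/0.90 = 398.889 kN·m.
With M_n = 0.85 f'_c a b (d − a/2), solve the quadratic for a:
a = d − √(d² − 2M_n/(0.85 f'_c b)) = 445 − √(445² − 2 × 398.889×10⁶/(0.85 × 33.5 × 390)) = 89.77 mm.
A_s = 0.85 f'_c a b / f_y = 0.85 × 33.5 × 89.77 × 390 / 415 = 2402.2 mm².

A_s ≈ 2400 mm²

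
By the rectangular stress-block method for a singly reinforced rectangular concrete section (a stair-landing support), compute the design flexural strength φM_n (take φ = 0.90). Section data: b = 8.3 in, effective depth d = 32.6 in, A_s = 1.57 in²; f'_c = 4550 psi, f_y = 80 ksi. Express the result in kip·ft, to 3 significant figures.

φM_n ≈ 289 kip·ft

T = A_s f_y = 1.57 × 80 = 125.6 kips.
a = T/(0.85 f'_c b) = 125.6/(0.85 × 4.55 × 8.3) = 3.913 in.
M_n = T(d − a/2) = 125.6 × (32.6 − 1.9565) = 3848.8 kip·in = 3848.8/12 = 320.73 kip·ft.
φM_n = 0.90 × 320.73 = 288.66 kip·ft.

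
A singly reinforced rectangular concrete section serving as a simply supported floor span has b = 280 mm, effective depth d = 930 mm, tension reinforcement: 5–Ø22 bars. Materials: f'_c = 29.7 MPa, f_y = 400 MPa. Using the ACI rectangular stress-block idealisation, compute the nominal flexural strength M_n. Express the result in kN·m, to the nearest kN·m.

M_n ≈ 666 kN·m

A_s = 5 × 380 = 1900 mm².
T = A_s f_y = 1900 × 400 = 760000 N = 760 kN.
From C = T: a = T/(0.85 f'_c b) = 760000/(0.85 × 29.7 × 280) = 107.52 mm.
M_n = T(d − a/2) = 760 kN × (930 − 53.76) mm = 665.94 kN·m.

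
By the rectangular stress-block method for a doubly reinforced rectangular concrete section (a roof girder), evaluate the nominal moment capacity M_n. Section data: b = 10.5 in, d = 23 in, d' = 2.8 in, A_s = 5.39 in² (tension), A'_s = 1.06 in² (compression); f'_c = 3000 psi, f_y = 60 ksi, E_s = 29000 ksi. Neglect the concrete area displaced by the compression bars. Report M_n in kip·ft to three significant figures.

M_n ≈ 500 kip·ft

Assume both steels yield.
a = (A_s − A'_s) f_y/(0.85 f'_c b) = (5.39 − 1.06) × 60/(0.85 × 3 × 10.5) = 9.703 in.
c = a/β₁ = 9.703/0.85 = 11.415 in; ε'_s = 0.003(c − d')/c = 0.0023 ≥ ε_y = 0.0021, so the compression steel yields.
M_n = (A_s − A'_s) f_y (d − a/2) + A'_s f_y (d − d') = 259.8 × (23 − 4.8515) + 63.6 × (23 − 2.8) = 4715.0 + 1284.7 = 5999.7 kip·in = 5999.7/12 = 499.98 kip·ft.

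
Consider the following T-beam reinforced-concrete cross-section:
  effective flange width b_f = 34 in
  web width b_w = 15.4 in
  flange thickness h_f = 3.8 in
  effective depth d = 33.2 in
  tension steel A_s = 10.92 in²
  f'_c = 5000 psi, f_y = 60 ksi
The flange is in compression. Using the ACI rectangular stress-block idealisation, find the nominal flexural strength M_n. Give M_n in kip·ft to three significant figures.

Tension: T = A_s f_y = 10.92 × 60 = 655.2 kips.
Try a within the flange: a = T/(0.85 f'_c b_f) = 655.2/(0.85 × 5 × 34) = 4.534 in.
a = 4.534 > h_f = 3.8 in: the block extends into the web. Split into flange-overhang and web parts.
C_f = 0.85 f'_c (b_f − b_w) h_f = 0.85 × 5 × (34 − 15.4) × 3.8 = 300.4 kips.
Remaining web compression depth: a_w = (T − C_f)/(0.85 f'_c b_w) = (655.2 − 300.4)/(0.85 × 5 × 15.4) = 5.421 in.
M_n = C_f(d − h_f/2) + (T − C_f)(d − a_w/2) = 300.4 × (33.2 − 1.9) + 354.8 × (33.2 − 2.7105) = 9402.5 + 10817.7 = 20220.2 kip·in.
M_n = 20220.2/12 = 1685.02 kip·ft.

M_n ≈ 1690 kip·ft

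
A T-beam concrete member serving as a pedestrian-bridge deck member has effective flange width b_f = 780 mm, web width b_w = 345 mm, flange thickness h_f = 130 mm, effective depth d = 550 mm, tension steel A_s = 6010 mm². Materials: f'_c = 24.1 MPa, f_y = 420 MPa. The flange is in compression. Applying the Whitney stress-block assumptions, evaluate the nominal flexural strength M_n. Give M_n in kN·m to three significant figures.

M_n ≈ 1180 kN·m

Tension: T = A_s f_y = 6010 × 420 = 2524200 N.
Try a within the flange: a = T/(0.85 f'_c b_f) = 2524200/(0.85 × 24.1 × 780) = 157.98 mm.
a = 157.98 > h_f = 130 mm: the block extends into the web. Split into flange-overhang and web parts.
C_f = 0.85 f'_c (b_f − b_w) h_f = 0.85 × 24.1 × (780 − 345) × 130 = 1158427 N.
Remaining web compression depth: a_w = (T − C_f)/(0.85 f'_c b_w) = (2524200 − 1158427)/(0.85 × 24.1 × 345) = 193.25 mm.
M_n = C_f(d − h_f/2) + (T − C_f)(d − a_w/2) = 1158427 × (550 − 65) + 1365773 × (550 − 96.625) = 561.84 + 619.21 = 1181.05 × 10⁶ N·mm.
M_n = 1181.05 kN·m.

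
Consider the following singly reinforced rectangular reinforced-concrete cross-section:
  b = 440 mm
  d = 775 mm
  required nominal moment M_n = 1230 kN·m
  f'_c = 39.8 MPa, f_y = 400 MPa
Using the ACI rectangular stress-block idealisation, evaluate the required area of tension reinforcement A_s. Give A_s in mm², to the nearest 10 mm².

A_s ≈ 4290 mm²

With M_n = 0.85 f'_c a b (d − a/2), solve the quadratic for a:
a = d − √(d² − 2M_n/(0.85 f'_c b)) = 775 − √(775² − 2 × 1230×10⁶/(0.85 × 39.8 × 440)) = 115.18 mm.
A_s = 0.85 f'_c a b / f_y = 0.85 × 39.8 × 115.18 × 440 / 400 = 4286.2 mm².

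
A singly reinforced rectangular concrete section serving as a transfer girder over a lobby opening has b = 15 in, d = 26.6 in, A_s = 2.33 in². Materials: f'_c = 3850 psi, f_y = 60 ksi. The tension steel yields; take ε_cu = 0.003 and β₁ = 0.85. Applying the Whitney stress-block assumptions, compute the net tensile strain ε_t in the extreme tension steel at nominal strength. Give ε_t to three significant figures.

ε_t ≈ 0.0208

a = A_s f_y/(0.85 f'_c b) = 2.848 in.
β₁ = 0.85, so c = a/β₁ = 2.848/0.85 = 3.351 in.
From the linear strain diagram with ε_cu = 0.003: ε_t = 0.003 (d − c)/c = 0.003 × (26.6 − 3.351)/3.351 = 0.0208.
Since ε_t ≥ 0.005, the section is tension-controlled.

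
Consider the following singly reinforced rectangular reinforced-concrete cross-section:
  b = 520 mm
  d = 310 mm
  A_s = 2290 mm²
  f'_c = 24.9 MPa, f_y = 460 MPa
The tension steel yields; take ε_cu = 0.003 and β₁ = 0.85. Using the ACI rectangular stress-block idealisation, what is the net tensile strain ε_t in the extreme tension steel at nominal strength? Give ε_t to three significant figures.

a = A_s f_y/(0.85 f'_c b) = 95.71 mm.
β₁ = 0.85, so c = a/β₁ = 95.71/0.85 = 112.60 mm.
From the linear strain diagram with ε_cu = 0.003: ε_t = 0.003 (d − c)/c = 0.003 × (310 − 112.60)/112.60 = 0.00526.
Since ε_t ≥ 0.005, the section is tension-controlled.

ε_t ≈ 0.00526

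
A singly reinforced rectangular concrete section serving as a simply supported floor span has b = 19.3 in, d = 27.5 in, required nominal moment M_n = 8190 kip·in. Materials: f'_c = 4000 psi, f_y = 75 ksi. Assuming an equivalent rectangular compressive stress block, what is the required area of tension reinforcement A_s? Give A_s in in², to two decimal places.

A_s ≈ 4.37 in²

From M_n = 0.85 f'_c a b (d − a/2):
a = d − √(d² − 2M_n/(0.85 f'_c b)) = 27.5 − √(27.5² − 2 × 8190/(0.85 × 4 × 19.3)) = 4.992 in.
A_s = 0.85 f'_c a b / f_y = 0.85 × 4 × 4.992 × 19.3 / 75 = 4.368 in².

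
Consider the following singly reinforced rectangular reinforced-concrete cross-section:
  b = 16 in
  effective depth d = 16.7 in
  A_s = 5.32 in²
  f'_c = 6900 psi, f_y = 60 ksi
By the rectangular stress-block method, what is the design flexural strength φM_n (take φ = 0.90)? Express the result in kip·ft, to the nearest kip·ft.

T = A_s f_y = 5.32 × 60 = 319.2 kips.
a = T/(0.85 f'_c b) = 319.2/(0.85 × 6.9 × 16) = 3.402 in.
M_n = T(d − a/2) = 319.2 × (16.7 − 1.701) = 4787.7 kip·in = 4787.7/12 = 398.98 kip·ft.
φM_n = 0.90 × 398.98 = 359.08 kip·ft.

φM_n ≈ 359 kip·ft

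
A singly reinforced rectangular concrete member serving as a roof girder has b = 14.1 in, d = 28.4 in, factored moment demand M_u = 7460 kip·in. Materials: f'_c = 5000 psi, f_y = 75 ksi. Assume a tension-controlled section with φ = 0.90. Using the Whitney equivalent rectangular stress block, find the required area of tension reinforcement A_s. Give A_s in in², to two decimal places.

A_s ≈ 4.30 in²

M_n = M_u/φ = 7460/0.90 = 8288.89 kip·in.
From M_n = 0.85 f'_c a b (d − a/2):
a = d − √(d² − 2M_n/(0.85 f'_c b)) = 28.4 − √(28.4² − 2 × 8288.89/(0.85 × 5 × 14.1)) = 5.380 in.
A_s = 0.85 f'_c a b / f_y = 0.85 × 5 × 5.380 × 14.1 / 75 = 4.299 in².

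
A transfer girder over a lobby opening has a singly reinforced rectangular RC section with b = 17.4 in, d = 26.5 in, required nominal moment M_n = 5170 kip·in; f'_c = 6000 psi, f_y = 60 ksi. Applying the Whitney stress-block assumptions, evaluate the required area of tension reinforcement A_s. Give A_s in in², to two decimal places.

A_s ≈ 3.40 in²

From M_n = 0.85 f'_c a b (d − a/2):
a = d − √(d² − 2M_n/(0.85 f'_c b)) = 26.5 − √(26.5² − 2 × 5170/(0.85 × 6 × 17.4)) = 2.298 in.
A_s = 0.85 f'_c a b / f_y = 0.85 × 6 × 2.298 × 17.4 / 60 = 3.399 in².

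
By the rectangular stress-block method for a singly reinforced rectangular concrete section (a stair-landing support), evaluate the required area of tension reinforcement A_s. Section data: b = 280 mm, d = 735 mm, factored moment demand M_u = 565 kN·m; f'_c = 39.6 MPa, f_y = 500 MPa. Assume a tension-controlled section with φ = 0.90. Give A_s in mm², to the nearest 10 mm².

A_s ≈ 1830 mm²

M_n = M_u/φ = 565/0.90 = 627.778 kN·m.
With M_n = 0.85 f'_c a b (d − a/2), solve the quadratic for a:
a = d − √(d² − 2M_n/(0.85 f'_c b)) = 735 − √(735² − 2 × 627.778×10⁶/(0.85 × 39.6 × 280)) = 97.03 mm.
A_s = 0.85 f'_c a b / f_y = 0.85 × 39.6 × 97.03 × 280 / 500 = 1829.0 mm².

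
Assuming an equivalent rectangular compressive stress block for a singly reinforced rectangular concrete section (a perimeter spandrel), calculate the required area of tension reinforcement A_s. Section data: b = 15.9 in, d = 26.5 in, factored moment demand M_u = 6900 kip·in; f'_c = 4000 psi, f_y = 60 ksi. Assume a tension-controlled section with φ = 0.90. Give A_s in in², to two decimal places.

A_s ≈ 5.44 in²

M_n = M_u/φ = 6900/0.90 = 7666.67 kip·in.
From M_n = 0.85 f'_c a b (d − a/2):
a = d − √(d² − 2M_n/(0.85 f'_c b)) = 26.5 − √(26.5² − 2 × 7666.67/(0.85 × 4 × 15.9)) = 6.040 in.
A_s = 0.85 f'_c a b / f_y = 0.85 × 4 × 6.040 × 15.9 / 60 = 5.442 in².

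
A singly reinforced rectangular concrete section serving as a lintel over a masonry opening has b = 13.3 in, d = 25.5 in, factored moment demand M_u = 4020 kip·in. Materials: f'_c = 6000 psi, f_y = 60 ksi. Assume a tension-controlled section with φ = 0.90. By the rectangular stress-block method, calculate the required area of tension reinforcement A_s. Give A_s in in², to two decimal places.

A_s ≈ 3.08 in²

M_n = M_u/φ = 4020/0.90 = 4466.67 kip·in.
From M_n = 0.85 f'_c a b (d − a/2):
a = d − √(d² − 2M_n/(0.85 f'_c b)) = 25.5 − √(25.5² − 2 × 4466.67/(0.85 × 6 × 13.3)) = 2.728 in.
A_s = 0.85 f'_c a b / f_y = 0.85 × 6 × 2.728 × 13.3 / 60 = 3.084 in².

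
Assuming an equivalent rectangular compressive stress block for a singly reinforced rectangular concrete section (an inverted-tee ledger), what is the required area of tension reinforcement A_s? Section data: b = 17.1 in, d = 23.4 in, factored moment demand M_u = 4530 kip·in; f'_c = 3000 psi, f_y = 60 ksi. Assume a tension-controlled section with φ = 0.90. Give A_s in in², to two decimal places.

A_s ≈ 4.07 in²

M_n = M_u/φ = 4530/0.90 = 5033.33 kip·in.
From M_n = 0.85 f'_c a b (d − a/2):
a = d − √(d² − 2M_n/(0.85 f'_c b)) = 23.4 − √(23.4² − 2 × 5033.33/(0.85 × 3 × 17.1)) = 5.604 in.
A_s = 0.85 f'_c a b / f_y = 0.85 × 3 × 5.604 × 17.1 / 60 = 4.073 in².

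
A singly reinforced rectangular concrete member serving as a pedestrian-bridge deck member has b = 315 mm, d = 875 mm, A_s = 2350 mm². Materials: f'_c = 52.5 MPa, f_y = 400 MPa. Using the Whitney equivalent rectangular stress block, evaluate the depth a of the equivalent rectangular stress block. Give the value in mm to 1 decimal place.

T = A_s f_y = 2350 × 400 = 940000 N = 940 kN.
Setting C = 0.85 f'_c a b equal to T: a = 940000/(0.85 × 52.5 × 315) = 66.9 mm.

a ≈ 66.9 mm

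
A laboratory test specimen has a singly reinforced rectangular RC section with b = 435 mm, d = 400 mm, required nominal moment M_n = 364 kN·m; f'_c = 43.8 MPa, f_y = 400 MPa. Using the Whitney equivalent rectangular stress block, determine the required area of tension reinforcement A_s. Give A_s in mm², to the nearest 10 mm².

A_s ≈ 2460 mm²

With M_n = 0.85 f'_c a b (d − a/2), solve the quadratic for a:
a = d − √(d² − 2M_n/(0.85 f'_c b)) = 400 − √(400² − 2 × 364×10⁶/(0.85 × 43.8 × 435)) = 60.81 mm.
A_s = 0.85 f'_c a b / f_y = 0.85 × 43.8 × 60.81 × 435 / 400 = 2462.1 mm².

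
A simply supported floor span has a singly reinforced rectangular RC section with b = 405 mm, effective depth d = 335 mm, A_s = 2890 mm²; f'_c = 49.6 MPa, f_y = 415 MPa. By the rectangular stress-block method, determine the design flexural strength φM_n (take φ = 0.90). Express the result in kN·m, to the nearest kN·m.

T = A_s f_y = 2890 × 415 = 1199350 N = 1199.35 kN.
From C = T: a = T/(0.85 f'_c b) = 1199350/(0.85 × 49.6 × 405) = 70.24 mm.
M_n = T(d − a/2) = 1199.35 kN × (335 − 35.12) mm = 359.66 kN·m.
φM_n = 0.90 × 359.66 = 323.69 kN·m.

φM_n ≈ 324 kN·m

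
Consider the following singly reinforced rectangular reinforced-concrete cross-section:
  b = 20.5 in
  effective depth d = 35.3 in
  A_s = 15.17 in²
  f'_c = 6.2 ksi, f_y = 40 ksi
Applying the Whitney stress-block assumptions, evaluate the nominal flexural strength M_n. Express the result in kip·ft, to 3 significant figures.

M_n ≈ 1640 kip·ft

T = A_s f_y = 15.17 × 40 = 606.8 kips.
a = T/(0.85 f'_c b) = 606.8/(0.85 × 6.2 × 20.5) = 5.617 in.
M_n = T(d − a/2) = 606.8 × (35.3 − 2.8085) = 19715.8 kip·in = 19715.8/12 = 1642.98 kip·ft.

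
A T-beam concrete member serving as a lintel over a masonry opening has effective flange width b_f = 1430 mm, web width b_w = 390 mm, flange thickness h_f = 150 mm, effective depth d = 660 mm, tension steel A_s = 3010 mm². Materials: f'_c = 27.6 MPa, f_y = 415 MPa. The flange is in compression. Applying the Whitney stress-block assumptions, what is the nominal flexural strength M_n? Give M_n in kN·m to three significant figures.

Tension: T = A_s f_y = 3010 × 415 = 1249150 N.
Try a within the flange: a = T/(0.85 f'_c b_f) = 1249150/(0.85 × 27.6 × 1430) = 37.23 mm.
Since a = 37.23 ≤ h_f = 150 mm, the stress block lies entirely in the flange; analyse as a rectangular beam of width b_f.
M_n = T(d − a/2) = 1249150 × (660 − 18.615) = 801.19 × 10⁶ N·mm.
M_n = 801.19 kN·m.

M_n ≈ 801 kN·m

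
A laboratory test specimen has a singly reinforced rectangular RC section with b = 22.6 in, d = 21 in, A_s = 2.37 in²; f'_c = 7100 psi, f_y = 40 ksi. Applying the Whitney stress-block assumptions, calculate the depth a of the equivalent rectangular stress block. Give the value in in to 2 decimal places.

a ≈ 0.70 in

T = A_s f_y = 2.37 × 40 = 94.8 kips.
a = T/(0.85 f'_c b) = 94.8/(0.85 × 7.1 × 22.6) = 0.70 in.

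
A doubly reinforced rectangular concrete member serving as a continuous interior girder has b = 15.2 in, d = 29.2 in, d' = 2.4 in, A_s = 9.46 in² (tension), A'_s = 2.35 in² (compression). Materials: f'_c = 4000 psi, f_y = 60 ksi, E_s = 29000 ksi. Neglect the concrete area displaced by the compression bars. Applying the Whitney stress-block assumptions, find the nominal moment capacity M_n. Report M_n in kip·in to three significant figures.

M_n ≈ 14500 kip·in

Assume both steels yield.
a = (A_s − A'_s) f_y/(0.85 f'_c b) = (9.46 − 2.35) × 60/(0.85 × 4 × 15.2) = 8.255 in.
c = a/β₁ = 8.255/0.85 = 9.712 in; ε'_s = 0.003(c − d')/c = 0.0023 ≥ ε_y = 0.0021, so the compression steel yields.
M_n = (A_s − A'_s) f_y (d − a/2) + A'_s f_y (d − d') = 426.6 × (29.2 − 4.1275) + 141 × (29.2 − 2.4) = 10695.9 + 3778.8 = 14474.7 kip·in.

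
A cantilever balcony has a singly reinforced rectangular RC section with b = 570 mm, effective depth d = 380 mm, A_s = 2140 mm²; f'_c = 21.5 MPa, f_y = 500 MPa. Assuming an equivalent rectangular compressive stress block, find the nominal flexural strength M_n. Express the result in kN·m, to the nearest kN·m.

M_n ≈ 352 kN·m

T = A_s f_y = 2140 × 500 = 1070000 N = 1070 kN.
From C = T: a = T/(0.85 f'_c b) = 1070000/(0.85 × 21.5 × 570) = 102.72 mm.
M_n = T(d − a/2) = 1070 kN × (380 − 51.36) mm = 351.64 kN·m.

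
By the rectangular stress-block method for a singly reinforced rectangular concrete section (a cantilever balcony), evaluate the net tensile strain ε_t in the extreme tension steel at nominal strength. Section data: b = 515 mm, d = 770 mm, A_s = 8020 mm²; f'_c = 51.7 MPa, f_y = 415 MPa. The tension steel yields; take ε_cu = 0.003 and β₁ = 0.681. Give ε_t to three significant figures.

ε_t ≈ 0.00770

a = A_s f_y/(0.85 f'_c b) = 147.06 mm.
β₁ = 0.681, so c = a/β₁ = 147.06/0.681 = 215.95 mm.
From the linear strain diagram with ε_cu = 0.003: ε_t = 0.003 (d − c)/c = 0.003 × (770 − 215.95)/215.95 = 0.00770.
Since ε_t ≥ 0.005, the section is tension-controlled.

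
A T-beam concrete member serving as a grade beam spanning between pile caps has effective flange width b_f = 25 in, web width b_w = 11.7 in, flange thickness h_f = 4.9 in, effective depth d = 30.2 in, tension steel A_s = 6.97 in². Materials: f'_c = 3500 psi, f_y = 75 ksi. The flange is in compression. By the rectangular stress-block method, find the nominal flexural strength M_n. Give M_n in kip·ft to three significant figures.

M_n ≈ 1150 kip·ft

Tension: T = A_s f_y = 6.97 × 75 = 522.75 kips.
Try a within the flange: a = T/(0.85 f'_c b_f) = 522.75/(0.85 × 3.5 × 25) = 7.029 in.
a = 7.029 > h_f = 4.9 in: the block extends into the web. Split into flange-overhang and web parts.
C_f = 0.85 f'_c (b_f − b_w) h_f = 0.85 × 3.5 × (25 − 11.7) × 4.9 = 193.9 kips.
Remaining web compression depth: a_w = (T − C_f)/(0.85 f'_c b_w) = (522.75 − 193.9)/(0.85 × 3.5 × 11.7) = 9.448 in.
M_n = C_f(d − h_f/2) + (T − C_f)(d − a_w/2) = 193.9 × (30.2 − 2.45) + 328.85 × (30.2 − 4.724) = 5380.7 + 8377.8 = 13758.5 kip·in.
M_n = 13758.5/12 = 1146.54 kip·ft.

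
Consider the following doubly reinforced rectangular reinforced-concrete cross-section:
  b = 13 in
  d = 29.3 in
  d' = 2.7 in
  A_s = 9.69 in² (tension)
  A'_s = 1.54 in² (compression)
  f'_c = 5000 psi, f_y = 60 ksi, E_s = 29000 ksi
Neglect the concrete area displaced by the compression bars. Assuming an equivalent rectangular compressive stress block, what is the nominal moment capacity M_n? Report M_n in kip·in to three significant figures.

Assume both steels yield.
a = (A_s − A'_s) f_y/(0.85 f'_c b) = (9.69 − 1.54) × 60/(0.85 × 5 × 13) = 8.851 in.
c = a/β₁ = 8.851/0.8 = 11.064 in; ε'_s = 0.003(c − d')/c = 0.0023 ≥ ε_y = 0.0021, so the compression steel yields.
M_n = (A_s − A'_s) f_y (d − a/2) + A'_s f_y (d − d') = 489 × (29.3 − 4.4255) + 92.4 × (29.3 − 2.7) = 12163.6 + 2457.8 = 14621.4 kip·in.

M_n ≈ 14600 kip·in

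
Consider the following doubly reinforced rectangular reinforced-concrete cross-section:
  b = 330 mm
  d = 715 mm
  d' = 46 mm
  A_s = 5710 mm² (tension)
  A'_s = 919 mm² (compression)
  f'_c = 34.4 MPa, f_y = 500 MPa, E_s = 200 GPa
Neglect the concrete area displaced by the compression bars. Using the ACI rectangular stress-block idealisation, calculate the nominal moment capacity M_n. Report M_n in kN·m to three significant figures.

Assume both tension and compression steel yield.
Net tension couple steel: A_s − A'_s = 4791 mm².
a = (A_s − A'_s) f_y / (0.85 f'_c b) = 2395500/(0.85 × 34.4 × 330) = 248.26 mm.
c = a/β₁ = 248.26/0.804 = 308.78 mm; ε'_s = 0.003(c − d')/c = 0.0026 ≥ f_y/E_s = 0.0025, so compression steel does yield.
M_n = (A_s − A'_s) f_y (d − a/2) + A'_s f_y (d − d') = [2395500 × (715 − 124.13) + 459500 × (715 − 46)] × 10⁻⁶ = 1415.43 + 307.41 = 1722.84 kN·m.

M_n ≈ 1720 kN·m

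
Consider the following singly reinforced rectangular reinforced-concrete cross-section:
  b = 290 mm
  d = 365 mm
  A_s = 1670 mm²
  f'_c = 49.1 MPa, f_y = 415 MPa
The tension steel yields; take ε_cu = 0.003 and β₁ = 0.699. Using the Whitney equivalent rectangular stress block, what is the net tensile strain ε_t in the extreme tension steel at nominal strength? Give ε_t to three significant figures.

a = A_s f_y/(0.85 f'_c b) = 57.26 mm.
β₁ = 0.699, so c = a/β₁ = 57.26/0.699 = 81.92 mm.
From the linear strain diagram with ε_cu = 0.003: ε_t = 0.003 (d − c)/c = 0.003 × (365 − 81.92)/81.92 = 0.0104.
Since ε_t ≥ 0.005, the section is tension-controlled.

ε_t ≈ 0.0104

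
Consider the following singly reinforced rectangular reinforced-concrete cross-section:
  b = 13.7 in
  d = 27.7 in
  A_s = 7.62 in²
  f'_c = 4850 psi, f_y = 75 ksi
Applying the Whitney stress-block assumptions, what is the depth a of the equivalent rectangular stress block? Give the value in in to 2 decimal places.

a ≈ 10.12 in

T = A_s f_y = 7.62 × 75 = 571.5 kips.
a = T/(0.85 f'_c b) = 571.5/(0.85 × 4.85 × 13.7) = 10.12 in.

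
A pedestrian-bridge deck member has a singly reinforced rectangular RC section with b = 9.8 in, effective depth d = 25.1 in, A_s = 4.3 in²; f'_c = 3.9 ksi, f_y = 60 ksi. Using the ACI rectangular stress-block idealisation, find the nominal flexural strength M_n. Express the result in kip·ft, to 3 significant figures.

T = A_s f_y = 4.3 × 60 = 258 kips.
a = T/(0.85 f'_c b) = 258/(0.85 × 3.9 × 9.8) = 7.942 in.
M_n = T(d − a/2) = 258 × (25.1 − 3.971) = 5451.3 kip·in = 5451.3/12 = 454.28 kip·ft.

M_n ≈ 454 kip·ft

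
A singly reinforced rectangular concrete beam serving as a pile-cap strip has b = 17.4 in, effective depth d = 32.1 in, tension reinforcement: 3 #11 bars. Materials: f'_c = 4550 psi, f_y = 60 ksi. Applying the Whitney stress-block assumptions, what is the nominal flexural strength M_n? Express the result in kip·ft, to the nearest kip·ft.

M_n ≈ 702 kip·ft

A_s = 3 × 1.56 = 4.68 in².
T = A_s f_y = 4.68 × 60 = 280.8 kips.
a = T/(0.85 f'_c b) = 280.8/(0.85 × 4.55 × 17.4) = 4.173 in.
M_n = T(d − a/2) = 280.8 × (32.1 − 2.0865) = 8427.8 kip·in = 8427.8/12 = 702.32 kip·ft.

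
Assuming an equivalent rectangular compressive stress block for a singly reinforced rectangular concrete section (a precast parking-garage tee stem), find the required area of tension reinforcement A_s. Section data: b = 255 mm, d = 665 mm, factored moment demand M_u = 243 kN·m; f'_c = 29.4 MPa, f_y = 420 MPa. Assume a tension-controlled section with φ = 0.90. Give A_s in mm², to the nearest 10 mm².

A_s ≈ 1020 mm²

M_n = M_u/φ = 243/0.90 = 270 kN·m.
With M_n = 0.85 f'_c a b (d − a/2), solve the quadratic for a:
a = d − √(d² − 2M_n/(0.85 f'_c b)) = 665 − √(665² − 2 × 270×10⁶/(0.85 × 29.4 × 255)) = 67.10 mm.
A_s = 0.85 f'_c a b / f_y = 0.85 × 29.4 × 67.10 × 255 / 420 = 1018.1 mm².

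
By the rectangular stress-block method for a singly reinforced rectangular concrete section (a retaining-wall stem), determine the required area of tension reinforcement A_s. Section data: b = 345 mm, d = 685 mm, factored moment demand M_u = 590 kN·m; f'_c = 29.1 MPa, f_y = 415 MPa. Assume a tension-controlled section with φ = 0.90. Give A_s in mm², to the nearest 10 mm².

M_n = M_u/φ = 590/0.90 = 655.556 kN·m.
With M_n = 0.85 f'_c a b (d − a/2), solve the quadratic for a:
a = d − √(d² − 2M_n/(0.85 f'_c b)) = 685 − √(685² − 2 × 655.556×10⁶/(0.85 × 29.1 × 345)) = 123.23 mm.
A_s = 0.85 f'_c a b / f_y = 0.85 × 29.1 × 123.23 × 345 / 415 = 2534.0 mm².

A_s ≈ 2530 mm²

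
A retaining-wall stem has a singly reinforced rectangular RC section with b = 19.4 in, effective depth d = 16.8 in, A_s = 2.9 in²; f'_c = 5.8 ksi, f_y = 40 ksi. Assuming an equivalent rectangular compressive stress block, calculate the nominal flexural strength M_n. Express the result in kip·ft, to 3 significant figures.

M_n ≈ 157 kip·ft

T = A_s f_y = 2.9 × 40 = 116 kips.
a = T/(0.85 f'_c b) = 116/(0.85 × 5.8 × 19.4) = 1.213 in.
M_n = T(d − a/2) = 116 × (16.8 − 0.6065) = 1878.4 kip·in = 1878.4/12 = 156.53 kip·ft.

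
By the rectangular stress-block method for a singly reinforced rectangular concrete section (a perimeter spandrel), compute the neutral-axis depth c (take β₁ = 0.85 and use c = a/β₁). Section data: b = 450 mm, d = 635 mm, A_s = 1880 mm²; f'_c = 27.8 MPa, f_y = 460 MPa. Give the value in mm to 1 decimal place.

c ≈ 95.7 mm

T = A_s f_y = 1880 × 460 = 864800 N = 864.8 kN.
Setting C = 0.85 f'_c a b equal to T: a = 864800/(0.85 × 27.8 × 450) = 81.328 mm.
With β₁ = 0.85, c = a/β₁ = 81.328/0.85 = 95.7 mm.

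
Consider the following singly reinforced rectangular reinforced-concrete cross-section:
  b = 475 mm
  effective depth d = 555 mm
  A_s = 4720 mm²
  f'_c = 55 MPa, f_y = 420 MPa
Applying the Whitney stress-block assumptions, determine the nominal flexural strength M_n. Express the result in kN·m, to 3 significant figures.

M_n ≈ 1010 kN·m

T = A_s f_y = 4720 × 420 = 1982400 N = 1982.4 kN.
From C = T: a = T/(0.85 f'_c b) = 1982400/(0.85 × 55 × 475) = 89.27 mm.
M_n = T(d − a/2) = 1982.4 kN × (555 − 44.635) mm = 1011.75 kN·m.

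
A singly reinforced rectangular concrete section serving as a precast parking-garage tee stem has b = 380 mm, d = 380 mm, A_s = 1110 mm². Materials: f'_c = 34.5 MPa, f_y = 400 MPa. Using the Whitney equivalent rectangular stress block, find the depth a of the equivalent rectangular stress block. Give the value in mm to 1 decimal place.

T = A_s f_y = 1110 × 400 = 444000 N = 444 kN.
Setting C = 0.85 f'_c a b equal to T: a = 444000/(0.85 × 34.5 × 380) = 39.8 mm.

a ≈ 39.8 mm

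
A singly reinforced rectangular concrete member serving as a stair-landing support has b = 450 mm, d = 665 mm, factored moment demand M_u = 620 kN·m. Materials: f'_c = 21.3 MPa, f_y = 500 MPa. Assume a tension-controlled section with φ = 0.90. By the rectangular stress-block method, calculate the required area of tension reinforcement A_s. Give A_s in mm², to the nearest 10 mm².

A_s ≈ 2320 mm²

M_n = M_u/φ = 620/0.90 = 688.889 kN·m.
With M_n = 0.85 f'_c a b (d − a/2), solve the quadratic for a:
a = d − √(d² − 2M_n/(0.85 f'_c b)) = 665 − √(665² − 2 × 688.889×10⁶/(0.85 × 21.3 × 450)) = 142.40 mm.
A_s = 0.85 f'_c a b / f_y = 0.85 × 21.3 × 142.40 × 450 / 500 = 2320.3 mm².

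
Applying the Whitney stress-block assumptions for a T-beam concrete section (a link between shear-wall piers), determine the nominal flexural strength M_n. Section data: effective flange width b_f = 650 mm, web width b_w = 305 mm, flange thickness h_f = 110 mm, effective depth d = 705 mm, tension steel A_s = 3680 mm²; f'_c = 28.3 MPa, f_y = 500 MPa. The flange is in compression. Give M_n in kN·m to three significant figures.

Tension: T = A_s f_y = 3680 × 500 = 1840000 N.
Try a within the flange: a = T/(0.85 f'_c b_f) = 1840000/(0.85 × 28.3 × 650) = 117.68 mm.
a = 117.68 > h_f = 110 mm: the block extends into the web. Split into flange-overhang and web parts.
C_f = 0.85 f'_c (b_f − b_w) h_f = 0.85 × 28.3 × (650 − 305) × 110 = 912887 N.
Remaining web compression depth: a_w = (T − C_f)/(0.85 f'_c b_w) = (1840000 − 912887)/(0.85 × 28.3 × 305) = 126.37 mm.
M_n = C_f(d − h_f/2) + (T − C_f)(d − a_w/2) = 912887 × (705 − 55) + 927113 × (705 − 63.185) = 593.38 + 595.04 = 1188.42 × 10⁶ N·mm.
M_n = 1188.42 kN·m.

M_n ≈ 1190 kN·m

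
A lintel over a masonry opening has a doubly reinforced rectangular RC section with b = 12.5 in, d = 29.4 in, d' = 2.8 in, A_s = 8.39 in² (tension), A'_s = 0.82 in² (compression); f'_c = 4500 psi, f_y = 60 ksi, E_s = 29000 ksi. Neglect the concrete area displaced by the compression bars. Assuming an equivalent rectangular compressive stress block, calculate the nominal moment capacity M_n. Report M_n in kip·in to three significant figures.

Assume both steels yield.
a = (A_s − A'_s) f_y/(0.85 f'_c b) = (8.39 − 0.82) × 60/(0.85 × 4.5 × 12.5) = 9.500 in.
c = a/β₁ = 9.500/0.825 = 11.515 in; ε'_s = 0.003(c − d')/c = 0.0023 ≥ ε_y = 0.0021, so the compression steel yields.
M_n = (A_s − A'_s) f_y (d − a/2) + A'_s f_y (d − d') = 454.2 × (29.4 − 4.75) + 49.2 × (29.4 − 2.8) = 11196.0 + 1308.7 = 12504.7 kip·in.

M_n ≈ 12500 kip·in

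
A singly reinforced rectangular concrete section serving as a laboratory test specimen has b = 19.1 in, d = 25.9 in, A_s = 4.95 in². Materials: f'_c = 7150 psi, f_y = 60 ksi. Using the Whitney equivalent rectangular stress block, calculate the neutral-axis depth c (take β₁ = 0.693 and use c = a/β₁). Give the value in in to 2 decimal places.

c ≈ 3.69 in

T = A_s f_y = 4.95 × 60 = 297 kips.
a = T/(0.85 f'_c b) = 297/(0.85 × 7.15 × 19.1) = 2.5586 in.
With β₁ = 0.693, c = a/β₁ = 2.5586/0.693 = 3.69 in.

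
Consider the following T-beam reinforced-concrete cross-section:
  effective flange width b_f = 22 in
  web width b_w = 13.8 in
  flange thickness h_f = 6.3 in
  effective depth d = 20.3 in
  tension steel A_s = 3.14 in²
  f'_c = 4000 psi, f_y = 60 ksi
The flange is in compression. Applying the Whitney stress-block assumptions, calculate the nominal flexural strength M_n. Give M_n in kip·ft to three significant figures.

M_n ≈ 299 kip·ft

Tension: T = A_s f_y = 3.14 × 60 = 188.4 kips.
Try a within the flange: a = T/(0.85 f'_c b_f) = 188.4/(0.85 × 4 × 22) = 2.519 in.
Since a = 2.519 ≤ h_f = 6.3 in, the stress block lies entirely in the flange; analyse as a rectangular beam of width b_f.
M_n = T(d − a/2) = 188.4 × (20.3 − 1.2595) = 3587.2 kip·in.
M_n = 3587.2/12 = 298.93 kip·ft.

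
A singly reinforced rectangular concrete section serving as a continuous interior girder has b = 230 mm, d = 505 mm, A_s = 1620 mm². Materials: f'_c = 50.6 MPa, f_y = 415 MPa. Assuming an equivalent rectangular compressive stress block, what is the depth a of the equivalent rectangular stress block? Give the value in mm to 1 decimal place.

a ≈ 68.0 mm

T = A_s f_y = 1620 × 415 = 672300 N = 672.3 kN.
Setting C = 0.85 f'_c a b equal to T: a = 672300/(0.85 × 50.6 × 230) = 68.0 mm.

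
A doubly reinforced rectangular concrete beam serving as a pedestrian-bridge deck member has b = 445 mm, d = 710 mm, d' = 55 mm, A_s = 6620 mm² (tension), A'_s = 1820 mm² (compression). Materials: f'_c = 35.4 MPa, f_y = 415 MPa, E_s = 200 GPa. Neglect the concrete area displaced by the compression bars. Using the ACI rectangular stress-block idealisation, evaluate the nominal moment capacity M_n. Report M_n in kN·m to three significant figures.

Assume both tension and compression steel yield.
Net tension couple steel: A_s − A'_s = 4800 mm².
a = (A_s − A'_s) f_y / (0.85 f'_c b) = 1992000/(0.85 × 35.4 × 445) = 148.77 mm.
c = a/β₁ = 148.77/0.797 = 186.66 mm; ε'_s = 0.003(c − d')/c = 0.0021 ≥ f_y/E_s = 0.0021, so compression steel does yield.
M_n = (A_s − A'_s) f_y (d − a/2) + A'_s f_y (d − d') = [1992000 × (710 − 74.385) + 755300 × (710 − 55)] × 10⁻⁶ = 1266.15 + 494.72 = 1760.87 kN·m.

M_n ≈ 1760 kN·m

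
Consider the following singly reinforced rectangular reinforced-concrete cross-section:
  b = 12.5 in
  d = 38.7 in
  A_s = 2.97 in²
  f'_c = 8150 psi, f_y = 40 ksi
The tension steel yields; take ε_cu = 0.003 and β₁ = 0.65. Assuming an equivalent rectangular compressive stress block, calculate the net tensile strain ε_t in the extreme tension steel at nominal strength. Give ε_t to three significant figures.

a = A_s f_y/(0.85 f'_c b) = 1.372 in.
β₁ = 0.65, so c = a/β₁ = 1.372/0.65 = 2.111 in.
From the linear strain diagram with ε_cu = 0.003: ε_t = 0.003 (d − c)/c = 0.003 × (38.7 − 2.111)/2.111 = 0.0520.
Since ε_t ≥ 0.005, the section is tension-controlled.

ε_t ≈ 0.0520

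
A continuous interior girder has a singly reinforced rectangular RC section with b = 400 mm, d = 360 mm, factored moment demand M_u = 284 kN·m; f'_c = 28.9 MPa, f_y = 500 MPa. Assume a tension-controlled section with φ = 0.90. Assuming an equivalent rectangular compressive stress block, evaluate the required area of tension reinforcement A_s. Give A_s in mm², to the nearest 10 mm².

A_s ≈ 2050 mm²

M_n = M_u/φ = 284/0.90 = 315.556 kN·m.
With M_n = 0.85 f'_c a b (d − a/2), solve the quadratic for a:
a = d − √(d² − 2M_n/(0.85 f'_c b)) = 360 − √(360² − 2 × 315.556×10⁶/(0.85 × 28.9 × 400)) = 104.32 mm.
A_s = 0.85 f'_c a b / f_y = 0.85 × 28.9 × 104.32 × 400 / 500 = 2050.1 mm².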